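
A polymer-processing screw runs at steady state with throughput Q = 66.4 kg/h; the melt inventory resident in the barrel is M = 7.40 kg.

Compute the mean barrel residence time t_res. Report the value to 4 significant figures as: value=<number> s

value=401.2 s

Convert throughput: Q = 66.4 kg/h = 66.4/3600 = 0.0184444 kg/s
t_res = M / Q_s = 7.40 / 0.0184444 = 401.205 s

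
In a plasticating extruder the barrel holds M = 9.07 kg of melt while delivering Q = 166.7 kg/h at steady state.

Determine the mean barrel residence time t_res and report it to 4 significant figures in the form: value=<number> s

value=195.9 s

Convert throughput: Q = 166.7 kg/h = 166.7/3600 = 0.0463056 kg/s
t_res = M / Q_s = 9.07 ÷ 0.0463056 = 195.873 s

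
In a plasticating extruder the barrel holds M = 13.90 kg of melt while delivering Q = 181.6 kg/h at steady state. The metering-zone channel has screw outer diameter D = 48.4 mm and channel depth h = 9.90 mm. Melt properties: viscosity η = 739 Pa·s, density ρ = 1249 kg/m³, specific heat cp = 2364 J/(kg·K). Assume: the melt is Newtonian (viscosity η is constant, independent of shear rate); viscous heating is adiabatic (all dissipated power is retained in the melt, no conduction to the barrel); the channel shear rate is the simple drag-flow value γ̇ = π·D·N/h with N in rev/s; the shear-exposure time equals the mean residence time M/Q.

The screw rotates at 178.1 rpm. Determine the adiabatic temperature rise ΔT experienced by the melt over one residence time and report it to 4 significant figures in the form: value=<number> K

value=143.3 K

Q_s = Q / 3600 = 181.6 / 3600 = 0.0504444 kg/s
t_res = M / Q_s = 13.90 / 0.0504444 = 275.551 s
Geometry in metres: D = 48.4 mm → 0.0484 m, h = 9.90 mm → 0.0099 m; screw speed N = 178.1 rpm = 2.96833 rev/s
γ̇ = π D N / h = (π)(0.0484)(2.96833) / 0.0099 = 45.5903 s⁻¹
ΔT = η·γ̇²·t_res/(ρ·cp) = [739 × 45.5903² × 275.551] / [1249 × 2364] = 143.345 K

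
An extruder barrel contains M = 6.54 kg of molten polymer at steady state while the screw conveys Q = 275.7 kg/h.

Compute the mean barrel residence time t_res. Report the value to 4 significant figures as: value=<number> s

value=85.40 s

Q_s = Q / 3600 = 275.7 / 3600 = 0.0765833 kg/s
t_res = M / Q_s = 6.54 ÷ 0.0765833 = 85.3972 s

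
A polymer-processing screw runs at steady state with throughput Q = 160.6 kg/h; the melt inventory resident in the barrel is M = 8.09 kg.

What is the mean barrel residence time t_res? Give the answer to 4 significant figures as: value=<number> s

Convert throughput: Q = 160.6 kg/h = 160.6/3600 = 0.0446111 kg/s
Mean residence time: t_res = M/Q_s = 8.09 kg / 0.0446111 kg/s = 181.345 s

value=181.3 s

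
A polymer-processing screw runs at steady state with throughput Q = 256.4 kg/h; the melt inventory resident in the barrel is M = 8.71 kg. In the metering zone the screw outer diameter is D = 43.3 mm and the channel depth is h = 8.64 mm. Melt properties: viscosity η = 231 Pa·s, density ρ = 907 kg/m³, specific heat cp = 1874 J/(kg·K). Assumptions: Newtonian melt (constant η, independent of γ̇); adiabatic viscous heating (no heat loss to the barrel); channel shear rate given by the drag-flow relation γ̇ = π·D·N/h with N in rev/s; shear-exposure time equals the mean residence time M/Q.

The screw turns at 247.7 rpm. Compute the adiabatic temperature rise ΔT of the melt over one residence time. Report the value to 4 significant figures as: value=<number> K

Convert throughput: Q = 256.4 kg/h = 256.4/3600 = 0.0712222 kg/s
t_res = M / Q_s = 8.71 / 0.0712222 = 122.293 s
Convert to SI: D = 0.0433 m, h = 0.00864 m, N = 247.7/60 = 4.12833 rev/s
γ̇ = π D N / h = (π)(0.0433)(4.12833) / 0.00864 = 64.9978 s⁻¹
Adiabatic rise: ΔT = η γ̇² t_res / (ρ cp) = 231·(64.9978)²·122.293 / (907·1874) = 70.2159 K

value=70.22 K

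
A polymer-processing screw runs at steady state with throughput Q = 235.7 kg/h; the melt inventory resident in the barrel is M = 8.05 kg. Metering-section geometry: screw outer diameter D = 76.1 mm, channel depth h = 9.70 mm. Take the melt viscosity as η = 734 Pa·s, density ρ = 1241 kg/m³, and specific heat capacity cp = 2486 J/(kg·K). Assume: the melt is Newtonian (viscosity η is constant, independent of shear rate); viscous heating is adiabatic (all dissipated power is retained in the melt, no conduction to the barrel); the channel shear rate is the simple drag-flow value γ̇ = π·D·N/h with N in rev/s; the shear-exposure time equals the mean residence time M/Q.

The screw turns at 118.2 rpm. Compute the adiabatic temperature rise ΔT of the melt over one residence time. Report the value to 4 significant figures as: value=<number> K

value=68.96 K

Convert throughput: Q = 235.7 kg/h = 235.7/3600 = 0.0654722 kg/s
Mean residence time: t_res = M/Q_s = 8.05 kg / 0.0654722 kg/s = 122.953 s
D = 76.1 mm = 0.0761 m;  h = 9.70 mm = 0.0097 m;  N = 118.2 rpm / 60 = 1.97 rev/s
γ̇ = π·D·N / h = π · 0.0761 · 1.97 / 0.0097 = 48.5544 s⁻¹
Adiabatic rise: ΔT = η γ̇² t_res / (ρ cp) = 734·(48.5544)²·122.953 / (1241·2486) = 68.9636 K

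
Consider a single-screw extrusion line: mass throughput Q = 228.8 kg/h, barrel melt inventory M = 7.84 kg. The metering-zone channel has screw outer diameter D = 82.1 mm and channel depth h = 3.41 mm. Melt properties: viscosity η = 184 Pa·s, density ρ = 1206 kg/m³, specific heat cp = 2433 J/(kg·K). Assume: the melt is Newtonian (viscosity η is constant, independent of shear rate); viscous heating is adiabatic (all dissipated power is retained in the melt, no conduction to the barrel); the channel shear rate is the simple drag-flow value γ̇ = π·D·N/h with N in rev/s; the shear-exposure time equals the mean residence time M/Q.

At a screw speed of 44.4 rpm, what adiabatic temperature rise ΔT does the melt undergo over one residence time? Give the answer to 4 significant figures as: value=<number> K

value=24.23 K

Throughput in SI: Q_s = 228.8 kg/h ÷ 3600 s/h = 0.0635556 kg/s
Mean residence time: t_res = M/Q_s = 7.84 kg / 0.0635556 kg/s = 123.357 s
Convert to SI: D = 0.0821 m, h = 0.00341 m, N = 44.4/60 = 0.74 rev/s
Shear rate: γ̇ = πDN/h = π·0.0821·0.74/0.00341 = 55.9719 s⁻¹
ΔT = η·γ̇²·t_res / (ρ·cp) = 184 · (55.9719)² · 123.357 / (1206 · 2433) = 24.2344 K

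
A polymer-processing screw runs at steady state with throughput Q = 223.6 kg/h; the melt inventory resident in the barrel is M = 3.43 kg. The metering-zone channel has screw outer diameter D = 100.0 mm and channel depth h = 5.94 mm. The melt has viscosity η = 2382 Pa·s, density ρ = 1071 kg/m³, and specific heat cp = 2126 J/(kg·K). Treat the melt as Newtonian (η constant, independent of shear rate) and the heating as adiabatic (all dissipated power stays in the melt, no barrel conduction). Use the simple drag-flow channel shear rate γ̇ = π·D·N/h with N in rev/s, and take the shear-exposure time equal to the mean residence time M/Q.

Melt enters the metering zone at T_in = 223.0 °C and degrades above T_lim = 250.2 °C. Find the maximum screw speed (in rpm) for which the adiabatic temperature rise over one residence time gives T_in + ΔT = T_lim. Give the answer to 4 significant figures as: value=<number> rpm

value=24.62 rpm

Q_s = Q / 3600 = 223.6 / 3600 = 0.0621111 kg/s
Mean residence time: t_res = M/Q_s = 3.43 kg / 0.0621111 kg/s = 55.2236 s
D = 100.0 mm = 0.1 m;  h = 5.94 mm = 0.00594 m
ΔT_a = T_lim − T_in = 250.2 °C − 223.0 °C = 27.2 K
γ̇_max² = ΔT_a·ρ·cp/(η·t_res) = 27.2·1071·2126/(2382·55.2236) = 470.82 s⁻²
Take the square root: γ̇_max = √(470.82) = 21.6984 s⁻¹
Solve γ̇ = πDN/h for N: N_max = γ̇_max·h/(π·D) = 21.6984 × 0.00594 / (π × 0.1) = 0.410265 rev/s = 24.6159 rpm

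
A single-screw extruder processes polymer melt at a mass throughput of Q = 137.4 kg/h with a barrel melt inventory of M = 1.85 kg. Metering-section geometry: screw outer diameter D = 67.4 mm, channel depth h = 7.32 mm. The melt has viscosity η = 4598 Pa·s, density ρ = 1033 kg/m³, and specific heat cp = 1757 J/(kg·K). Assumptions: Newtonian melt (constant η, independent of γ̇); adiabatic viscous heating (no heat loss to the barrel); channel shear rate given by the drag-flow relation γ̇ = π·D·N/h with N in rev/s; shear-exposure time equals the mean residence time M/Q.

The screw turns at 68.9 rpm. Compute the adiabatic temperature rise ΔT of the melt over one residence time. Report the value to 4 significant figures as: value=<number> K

value=135.5 K

Throughput in SI: Q_s = 137.4 kg/h ÷ 3600 s/h = 0.0381667 kg/s
t_res = M / Q_s = 1.85 / 0.0381667 = 48.4716 s
Geometry in metres: D = 67.4 mm → 0.0674 m, h = 7.32 mm → 0.00732 m; screw speed N = 68.9 rpm = 1.14833 rev/s
Shear rate: γ̇ = πDN/h = π·0.0674·1.14833/0.00732 = 33.2175 s⁻¹
Adiabatic rise: ΔT = η γ̇² t_res / (ρ cp) = 4598·(33.2175)²·48.4716 / (1033·1757) = 135.493 K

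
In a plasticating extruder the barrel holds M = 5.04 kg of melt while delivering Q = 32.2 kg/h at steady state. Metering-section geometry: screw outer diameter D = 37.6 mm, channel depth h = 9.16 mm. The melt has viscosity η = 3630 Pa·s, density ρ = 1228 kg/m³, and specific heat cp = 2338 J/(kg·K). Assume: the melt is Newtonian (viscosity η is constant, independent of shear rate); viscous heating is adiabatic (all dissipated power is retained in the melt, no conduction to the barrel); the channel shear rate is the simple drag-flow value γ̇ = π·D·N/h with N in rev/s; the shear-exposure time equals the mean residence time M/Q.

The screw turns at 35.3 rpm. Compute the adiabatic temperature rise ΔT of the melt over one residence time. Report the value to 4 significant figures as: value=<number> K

value=41.01 K

Q_s = Q / 3600 = 32.2 / 3600 = 0.00894444 kg/s
t_res = M / Q_s = 5.04 ÷ 0.00894444 = 563.478 s
Geometry in metres: D = 37.6 mm → 0.0376 m, h = 9.16 mm → 0.00916 m; screw speed N = 35.3 rpm = 0.588333 rev/s
γ̇ = π D N / h = (π)(0.0376)(0.588333) / 0.00916 = 7.58692 s⁻¹
ΔT = η·γ̇²·t_res / (ρ·cp) = 3630 · (7.58692)² · 563.478 / (1228 · 2338) = 41.0084 K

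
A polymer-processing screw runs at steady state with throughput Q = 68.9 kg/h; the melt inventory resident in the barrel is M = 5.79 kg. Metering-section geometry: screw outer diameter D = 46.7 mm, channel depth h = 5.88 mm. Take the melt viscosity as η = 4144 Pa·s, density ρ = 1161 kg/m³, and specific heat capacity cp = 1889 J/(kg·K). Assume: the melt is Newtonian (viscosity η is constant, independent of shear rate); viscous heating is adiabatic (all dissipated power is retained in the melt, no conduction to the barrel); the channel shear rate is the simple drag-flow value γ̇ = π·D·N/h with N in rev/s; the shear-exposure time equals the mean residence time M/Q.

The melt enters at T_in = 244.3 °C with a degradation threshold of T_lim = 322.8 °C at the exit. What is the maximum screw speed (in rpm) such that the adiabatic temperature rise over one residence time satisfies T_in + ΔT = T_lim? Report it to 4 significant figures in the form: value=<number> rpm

Throughput in SI: Q_s = 68.9 kg/h ÷ 3600 s/h = 0.0191389 kg/s
t_res = M / Q_s = 5.79 / 0.0191389 = 302.525 s
D = 46.7 mm = 0.0467 m;  h = 5.88 mm = 0.00588 m
Allowable rise: ΔT_a = T_lim − T_in = 322.8 − 244.3 = 78.5 K
γ̇_max² = ΔT_a·ρ·cp / (η·t_res) = [78.5 × 1161 × 1889] / [4144 × 302.525] = 137.326 s⁻²
γ̇_max = √137.326 = 11.7186 s⁻¹
N_max = γ̇_max h / (πD) = 11.7186·0.00588/(π·0.0467) = 0.469663 rev/s → ×60 = 28.1798 rpm

value=28.18 rpm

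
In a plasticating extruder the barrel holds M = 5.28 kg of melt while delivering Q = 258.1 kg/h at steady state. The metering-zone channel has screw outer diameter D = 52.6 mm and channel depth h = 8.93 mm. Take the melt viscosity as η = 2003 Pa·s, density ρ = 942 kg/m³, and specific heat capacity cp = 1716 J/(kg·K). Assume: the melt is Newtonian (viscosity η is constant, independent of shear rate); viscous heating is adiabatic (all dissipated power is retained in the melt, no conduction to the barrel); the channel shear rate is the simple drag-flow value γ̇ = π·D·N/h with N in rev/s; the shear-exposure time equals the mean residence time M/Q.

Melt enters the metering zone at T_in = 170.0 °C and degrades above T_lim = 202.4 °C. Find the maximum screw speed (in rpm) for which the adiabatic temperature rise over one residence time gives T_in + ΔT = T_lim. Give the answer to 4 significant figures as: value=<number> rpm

Q_s = Q / 3600 = 258.1 / 3600 = 0.0716944 kg/s
t_res = M / Q_s = 5.28 ÷ 0.0716944 = 73.6459 s
Geometry in SI: D = 52.6 mm → 0.0526 m, h = 8.93 mm → 0.00893 m
ΔT_a = T_lim − T_in = 202.4 − 170.0 = 32.4 K
γ̇_max² = ΔT_a·ρ·cp / (η·t_res) = [32.4 × 942 × 1716] / [2003 × 73.6459] = 355.045 s⁻²
Take the square root: γ̇_max = √(355.045) = 18.8426 s⁻¹
N_max = γ̇_max·h / (π·D) = 18.8426 · 0.00893 / (π · 0.0526) = 1.01826 rev/s = 61.0955 rpm

value=61.10 rpm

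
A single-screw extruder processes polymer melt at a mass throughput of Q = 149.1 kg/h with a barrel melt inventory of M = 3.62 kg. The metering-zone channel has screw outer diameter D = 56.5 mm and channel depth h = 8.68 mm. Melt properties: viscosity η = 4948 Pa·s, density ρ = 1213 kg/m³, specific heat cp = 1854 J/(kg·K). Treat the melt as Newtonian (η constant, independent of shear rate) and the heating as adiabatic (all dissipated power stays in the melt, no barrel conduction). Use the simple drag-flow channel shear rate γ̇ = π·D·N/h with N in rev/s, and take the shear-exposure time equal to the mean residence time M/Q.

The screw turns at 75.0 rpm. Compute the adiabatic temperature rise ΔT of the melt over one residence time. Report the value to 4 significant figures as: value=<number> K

value=125.7 K

Throughput in SI: Q_s = 149.1 kg/h ÷ 3600 s/h = 0.0414167 kg/s
t_res = M / Q_s = 3.62 ÷ 0.0414167 = 87.4044 s
Convert to SI: D = 0.0565 m, h = 0.00868 m, N = 75.0/60 = 1.25 rev/s
Shear rate: γ̇ = πDN/h = π·0.0565·1.25/0.00868 = 25.5616 s⁻¹
Adiabatic rise: ΔT = η γ̇² t_res / (ρ cp) = 4948·(25.5616)²·87.4044 / (1213·1854) = 125.652 K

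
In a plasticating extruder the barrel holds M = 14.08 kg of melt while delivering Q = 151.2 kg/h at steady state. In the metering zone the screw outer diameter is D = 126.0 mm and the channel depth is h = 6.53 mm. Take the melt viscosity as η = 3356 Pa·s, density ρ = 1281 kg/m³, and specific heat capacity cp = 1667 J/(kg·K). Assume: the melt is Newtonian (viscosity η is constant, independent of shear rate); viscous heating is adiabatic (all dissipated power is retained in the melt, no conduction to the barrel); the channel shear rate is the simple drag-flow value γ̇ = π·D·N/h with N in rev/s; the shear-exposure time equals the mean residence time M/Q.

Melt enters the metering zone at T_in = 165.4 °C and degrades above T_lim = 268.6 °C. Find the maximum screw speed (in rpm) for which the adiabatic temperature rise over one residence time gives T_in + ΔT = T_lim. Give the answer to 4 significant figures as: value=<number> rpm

Q_s = Q / 3600 = 151.2 / 3600 = 0.042 kg/s
Mean residence time: t_res = M/Q_s = 14.08 kg / 0.042 kg/s = 335.238 s
D = 126.0 mm = 0.126 m;  h = 6.53 mm = 0.00653 m
ΔT_a = T_lim − T_in = 268.6 − 165.4 = 103.2 K
γ̇_max² = ΔT_a·ρ·cp/(η·t_res) = 103.2·1281·1667/(3356·335.238) = 195.88 s⁻²
γ̇_max = √195.88 = 13.9957 s⁻¹
N_max = γ̇_max h / (πD) = 13.9957·0.00653/(π·0.126) = 0.230881 rev/s → ×60 = 13.8528 rpm

value=13.85 rpm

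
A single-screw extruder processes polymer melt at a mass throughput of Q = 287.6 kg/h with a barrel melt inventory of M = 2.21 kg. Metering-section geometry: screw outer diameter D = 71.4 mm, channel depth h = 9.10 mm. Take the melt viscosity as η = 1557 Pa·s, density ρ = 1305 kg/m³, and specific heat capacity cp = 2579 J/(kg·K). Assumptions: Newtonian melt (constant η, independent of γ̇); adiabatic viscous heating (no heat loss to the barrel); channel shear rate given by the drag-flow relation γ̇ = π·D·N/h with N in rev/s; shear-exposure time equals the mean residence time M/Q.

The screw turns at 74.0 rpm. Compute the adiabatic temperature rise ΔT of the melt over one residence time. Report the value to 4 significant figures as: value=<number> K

value=11.83 K

Q_s = Q / 3600 = 287.6 / 3600 = 0.0798889 kg/s
t_res = M / Q_s = 2.21 / 0.0798889 = 27.6634 s
Geometry in metres: D = 71.4 mm → 0.0714 m, h = 9.10 mm → 0.0091 m; screw speed N = 74.0 rpm = 1.23333 rev/s
Shear rate: γ̇ = πDN/h = π·0.0714·1.23333/0.0091 = 30.401 s⁻¹
Adiabatic rise: ΔT = η γ̇² t_res / (ρ cp) = 1557·(30.401)²·27.6634 / (1305·2579) = 11.8279 K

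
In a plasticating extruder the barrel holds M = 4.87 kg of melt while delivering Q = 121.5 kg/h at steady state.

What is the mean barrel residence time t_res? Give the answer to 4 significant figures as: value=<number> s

Convert throughput: Q = 121.5 kg/h = 121.5/3600 = 0.03375 kg/s
t_res = M / Q_s = 4.87 ÷ 0.03375 = 144.296 s

value=144.3 s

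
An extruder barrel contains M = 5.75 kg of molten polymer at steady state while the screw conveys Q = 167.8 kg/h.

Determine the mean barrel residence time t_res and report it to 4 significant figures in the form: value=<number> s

value=123.4 s

Convert throughput: Q = 167.8 kg/h = 167.8/3600 = 0.0466111 kg/s
t_res = M / Q_s = 5.75 ÷ 0.0466111 = 123.361 s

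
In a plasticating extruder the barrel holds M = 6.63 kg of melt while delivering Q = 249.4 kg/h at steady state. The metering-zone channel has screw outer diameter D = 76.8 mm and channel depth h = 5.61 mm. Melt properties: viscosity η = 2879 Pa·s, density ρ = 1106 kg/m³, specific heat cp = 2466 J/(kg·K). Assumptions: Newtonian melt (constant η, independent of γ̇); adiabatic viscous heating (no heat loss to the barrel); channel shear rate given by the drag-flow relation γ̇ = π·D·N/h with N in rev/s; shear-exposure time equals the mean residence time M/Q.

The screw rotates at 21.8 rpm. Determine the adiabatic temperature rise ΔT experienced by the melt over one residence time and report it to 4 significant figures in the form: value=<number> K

value=24.67 K

Q_s = Q / 3600 = 249.4 / 3600 = 0.0692778 kg/s
t_res = M / Q_s = 6.63 ÷ 0.0692778 = 95.7017 s
Geometry in metres: D = 76.8 mm → 0.0768 m, h = 5.61 mm → 0.00561 m; screw speed N = 21.8 rpm = 0.363333 rev/s
γ̇ = π·D·N / h = π · 0.0768 · 0.363333 / 0.00561 = 15.6262 s⁻¹
ΔT = η·γ̇²·t_res/(ρ·cp) = [2879 × 15.6262² × 95.7017] / [1106 × 2466] = 24.6672 K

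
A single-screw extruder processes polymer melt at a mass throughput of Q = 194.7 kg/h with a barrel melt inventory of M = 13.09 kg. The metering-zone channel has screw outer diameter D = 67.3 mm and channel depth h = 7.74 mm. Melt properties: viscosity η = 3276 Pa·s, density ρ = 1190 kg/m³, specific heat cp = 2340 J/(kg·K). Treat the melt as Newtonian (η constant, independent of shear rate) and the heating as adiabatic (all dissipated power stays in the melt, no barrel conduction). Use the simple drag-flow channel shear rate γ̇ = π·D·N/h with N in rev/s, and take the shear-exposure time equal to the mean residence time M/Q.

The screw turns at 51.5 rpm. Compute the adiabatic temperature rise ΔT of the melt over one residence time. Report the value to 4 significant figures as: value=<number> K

Throughput in SI: Q_s = 194.7 kg/h ÷ 3600 s/h = 0.0540833 kg/s
Mean residence time: t_res = M/Q_s = 13.09 kg / 0.0540833 kg/s = 242.034 s
Geometry in metres: D = 67.3 mm → 0.0673 m, h = 7.74 mm → 0.00774 m; screw speed N = 51.5 rpm = 0.858333 rev/s
γ̇ = π·D·N / h = π · 0.0673 · 0.858333 / 0.00774 = 23.4466 s⁻¹
Adiabatic rise: ΔT = η γ̇² t_res / (ρ cp) = 3276·(23.4466)²·242.034 / (1190·2340) = 156.537 K

value=156.5 K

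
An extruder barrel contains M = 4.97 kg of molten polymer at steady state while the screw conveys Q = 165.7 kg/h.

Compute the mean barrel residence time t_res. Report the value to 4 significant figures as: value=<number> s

Q_s = Q / 3600 = 165.7 / 3600 = 0.0460278 kg/s
t_res = M / Q_s = 4.97 / 0.0460278 = 107.978 s

value=108.0 s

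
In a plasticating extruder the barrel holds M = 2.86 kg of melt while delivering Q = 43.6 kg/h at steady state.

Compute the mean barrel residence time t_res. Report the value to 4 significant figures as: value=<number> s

value=236.1 s

Q_s = Q / 3600 = 43.6 / 3600 = 0.0121111 kg/s
Mean residence time: t_res = M/Q_s = 2.86 kg / 0.0121111 kg/s = 236.147 s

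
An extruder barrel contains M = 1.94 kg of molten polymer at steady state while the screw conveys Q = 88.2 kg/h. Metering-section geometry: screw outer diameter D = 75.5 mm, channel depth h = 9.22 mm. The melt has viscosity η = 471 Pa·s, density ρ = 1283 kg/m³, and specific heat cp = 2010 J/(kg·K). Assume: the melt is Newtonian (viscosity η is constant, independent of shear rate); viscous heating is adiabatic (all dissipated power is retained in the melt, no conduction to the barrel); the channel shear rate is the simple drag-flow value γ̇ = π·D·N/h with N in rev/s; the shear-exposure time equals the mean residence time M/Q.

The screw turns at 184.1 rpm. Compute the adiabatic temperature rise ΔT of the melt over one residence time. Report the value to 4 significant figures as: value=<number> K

Convert throughput: Q = 88.2 kg/h = 88.2/3600 = 0.0245 kg/s
Mean residence time: t_res = M/Q_s = 1.94 kg / 0.0245 kg/s = 79.1837 s
D = 75.5 mm = 0.0755 m;  h = 9.22 mm = 0.00922 m;  N = 184.1 rpm / 60 = 3.06833 rev/s
γ̇ = π D N / h = (π)(0.0755)(3.06833) / 0.00922 = 78.9348 s⁻¹
ΔT = η·γ̇²·t_res / (ρ·cp) = 471 · (78.9348)² · 79.1837 / (1283 · 2010) = 90.1095 K

value=90.11 K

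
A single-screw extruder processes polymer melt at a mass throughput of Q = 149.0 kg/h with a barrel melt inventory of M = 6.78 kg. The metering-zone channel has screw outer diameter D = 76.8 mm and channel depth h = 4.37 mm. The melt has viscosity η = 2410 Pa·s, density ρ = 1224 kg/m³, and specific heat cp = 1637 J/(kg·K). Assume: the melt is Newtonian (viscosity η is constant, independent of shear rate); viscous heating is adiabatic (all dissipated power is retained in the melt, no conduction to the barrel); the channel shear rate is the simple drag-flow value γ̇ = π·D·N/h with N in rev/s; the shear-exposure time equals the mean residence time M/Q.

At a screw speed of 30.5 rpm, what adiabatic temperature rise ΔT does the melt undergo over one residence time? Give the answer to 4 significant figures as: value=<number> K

value=155.2 K

Q_s = Q / 3600 = 149.0 / 3600 = 0.0413889 kg/s
Mean residence time: t_res = M/Q_s = 6.78 kg / 0.0413889 kg/s = 163.812 s
D = 76.8 mm = 0.0768 m;  h = 4.37 mm = 0.00437 m;  N = 30.5 rpm / 60 = 0.508333 rev/s
Shear rate: γ̇ = πDN/h = π·0.0768·0.508333/0.00437 = 28.0659 s⁻¹
ΔT = η·γ̇²·t_res / (ρ·cp) = 2410 · (28.0659)² · 163.812 / (1224 · 1637) = 155.199 K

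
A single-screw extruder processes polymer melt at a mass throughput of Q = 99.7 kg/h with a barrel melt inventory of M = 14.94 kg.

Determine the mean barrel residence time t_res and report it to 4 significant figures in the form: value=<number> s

Throughput in SI: Q_s = 99.7 kg/h ÷ 3600 s/h = 0.0276944 kg/s
t_res = M / Q_s = 14.94 / 0.0276944 = 539.458 s

value=539.5 s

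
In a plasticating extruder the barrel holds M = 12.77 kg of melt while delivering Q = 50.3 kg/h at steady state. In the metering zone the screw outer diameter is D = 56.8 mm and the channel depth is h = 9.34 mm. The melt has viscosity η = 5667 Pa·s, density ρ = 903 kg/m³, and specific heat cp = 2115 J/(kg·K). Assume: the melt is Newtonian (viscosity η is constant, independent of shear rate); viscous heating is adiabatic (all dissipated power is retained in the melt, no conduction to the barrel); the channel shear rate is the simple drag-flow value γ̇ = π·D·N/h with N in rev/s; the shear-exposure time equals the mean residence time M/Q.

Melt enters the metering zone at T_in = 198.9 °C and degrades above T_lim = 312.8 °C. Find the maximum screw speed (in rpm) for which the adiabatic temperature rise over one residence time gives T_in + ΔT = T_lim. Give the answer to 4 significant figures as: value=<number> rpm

value=20.35 rpm

Throughput in SI: Q_s = 50.3 kg/h ÷ 3600 s/h = 0.0139722 kg/s
t_res = M / Q_s = 12.77 ÷ 0.0139722 = 913.956 s
Convert to metres: D = 0.0568 m, h = 0.00934 m
Allowable rise: ΔT_a = T_lim − T_in = 312.8 − 198.9 = 113.9 K
γ̇_max² = ΔT_a·ρ·cp/(η·t_res) = 113.9·903·2115/(5667·913.956) = 41.9994 s⁻²
γ̇_max = sqrt(41.9994) = 6.4807 s⁻¹
Solve γ̇ = πDN/h for N: N_max = γ̇_max·h/(π·D) = 6.4807 × 0.00934 / (π × 0.0568) = 0.339211 rev/s = 20.3527 rpm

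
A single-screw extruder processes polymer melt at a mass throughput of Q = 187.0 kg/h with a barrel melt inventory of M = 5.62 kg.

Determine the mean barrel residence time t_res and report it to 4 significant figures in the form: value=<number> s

Q_s = Q / 3600 = 187.0 / 3600 = 0.0519444 kg/s
t_res = M / Q_s = 5.62 ÷ 0.0519444 = 108.193 s

value=108.2 s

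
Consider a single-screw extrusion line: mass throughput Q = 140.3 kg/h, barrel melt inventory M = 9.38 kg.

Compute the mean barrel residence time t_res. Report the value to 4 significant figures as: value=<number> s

value=240.7 s

Convert throughput: Q = 140.3 kg/h = 140.3/3600 = 0.0389722 kg/s
t_res = M / Q_s = 9.38 ÷ 0.0389722 = 240.684 s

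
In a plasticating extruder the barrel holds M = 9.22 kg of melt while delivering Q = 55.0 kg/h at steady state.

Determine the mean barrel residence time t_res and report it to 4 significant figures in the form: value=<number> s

Convert throughput: Q = 55.0 kg/h = 55.0/3600 = 0.0152778 kg/s
t_res = M / Q_s = 9.22 ÷ 0.0152778 = 603.491 s

value=603.5 s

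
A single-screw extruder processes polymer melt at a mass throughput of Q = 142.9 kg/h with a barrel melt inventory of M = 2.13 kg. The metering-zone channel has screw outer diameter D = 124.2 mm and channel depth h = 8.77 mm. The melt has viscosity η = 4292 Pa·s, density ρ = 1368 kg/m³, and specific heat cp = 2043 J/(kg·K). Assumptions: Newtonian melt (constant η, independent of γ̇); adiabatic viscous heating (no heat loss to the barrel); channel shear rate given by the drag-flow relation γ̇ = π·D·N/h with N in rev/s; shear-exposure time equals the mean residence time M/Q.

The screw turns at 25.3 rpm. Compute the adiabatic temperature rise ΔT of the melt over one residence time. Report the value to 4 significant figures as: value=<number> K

value=29.00 K

Convert throughput: Q = 142.9 kg/h = 142.9/3600 = 0.0396944 kg/s
t_res = M / Q_s = 2.13 ÷ 0.0396944 = 53.6599 s
Convert to SI: D = 0.1242 m, h = 0.00877 m, N = 25.3/60 = 0.421667 rev/s
γ̇ = π·D·N / h = π · 0.1242 · 0.421667 / 0.00877 = 18.7604 s⁻¹
ΔT = η·γ̇²·t_res/(ρ·cp) = [4292 × 18.7604² × 53.6599] / [1368 × 2043] = 29.0026 K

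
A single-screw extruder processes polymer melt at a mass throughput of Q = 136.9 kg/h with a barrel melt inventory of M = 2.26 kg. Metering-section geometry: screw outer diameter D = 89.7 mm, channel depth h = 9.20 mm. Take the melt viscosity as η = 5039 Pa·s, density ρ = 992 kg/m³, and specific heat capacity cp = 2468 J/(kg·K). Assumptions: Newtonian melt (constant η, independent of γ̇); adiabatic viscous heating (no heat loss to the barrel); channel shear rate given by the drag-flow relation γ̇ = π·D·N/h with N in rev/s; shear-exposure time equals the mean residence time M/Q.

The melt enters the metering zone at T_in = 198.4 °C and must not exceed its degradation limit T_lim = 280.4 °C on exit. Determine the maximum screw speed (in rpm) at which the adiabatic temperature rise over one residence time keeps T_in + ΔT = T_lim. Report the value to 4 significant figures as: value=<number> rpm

value=50.72 rpm

Throughput in SI: Q_s = 136.9 kg/h ÷ 3600 s/h = 0.0380278 kg/s
t_res = M / Q_s = 2.26 ÷ 0.0380278 = 59.4302 s
Convert to metres: D = 0.0897 m, h = 0.0092 m
Allowable rise: ΔT_a = T_lim − T_in = 280.4 − 198.4 = 82 K
Invert ΔT = ηγ̇²t_res/(ρcp) for γ̇: γ̇_max² = ΔT_a ρ cp / (η t_res) = 82·992·2468 / (5039·59.4302) = 670.377 s⁻²
γ̇_max = sqrt(670.377) = 25.8916 s⁻¹
N_max = γ̇_max h / (πD) = 25.8916·0.0092/(π·0.0897) = 0.845288 rev/s → ×60 = 50.7173 rpm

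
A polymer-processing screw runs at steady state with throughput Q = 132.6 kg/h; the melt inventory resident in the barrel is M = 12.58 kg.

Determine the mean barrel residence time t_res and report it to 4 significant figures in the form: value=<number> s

value=341.5 s

Throughput in SI: Q_s = 132.6 kg/h ÷ 3600 s/h = 0.0368333 kg/s
t_res = M / Q_s = 12.58 ÷ 0.0368333 = 341.538 s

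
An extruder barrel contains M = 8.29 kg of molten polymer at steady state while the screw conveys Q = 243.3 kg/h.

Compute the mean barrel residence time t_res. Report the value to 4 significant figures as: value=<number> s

Convert throughput: Q = 243.3 kg/h = 243.3/3600 = 0.0675833 kg/s
Mean residence time: t_res = M/Q_s = 8.29 kg / 0.0675833 kg/s = 122.663 s

value=122.7 s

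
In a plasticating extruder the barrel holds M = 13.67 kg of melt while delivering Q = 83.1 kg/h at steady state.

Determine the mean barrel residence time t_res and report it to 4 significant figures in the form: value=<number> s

value=592.2 s

Q_s = Q / 3600 = 83.1 / 3600 = 0.0230833 kg/s
Mean residence time: t_res = M/Q_s = 13.67 kg / 0.0230833 kg/s = 592.202 s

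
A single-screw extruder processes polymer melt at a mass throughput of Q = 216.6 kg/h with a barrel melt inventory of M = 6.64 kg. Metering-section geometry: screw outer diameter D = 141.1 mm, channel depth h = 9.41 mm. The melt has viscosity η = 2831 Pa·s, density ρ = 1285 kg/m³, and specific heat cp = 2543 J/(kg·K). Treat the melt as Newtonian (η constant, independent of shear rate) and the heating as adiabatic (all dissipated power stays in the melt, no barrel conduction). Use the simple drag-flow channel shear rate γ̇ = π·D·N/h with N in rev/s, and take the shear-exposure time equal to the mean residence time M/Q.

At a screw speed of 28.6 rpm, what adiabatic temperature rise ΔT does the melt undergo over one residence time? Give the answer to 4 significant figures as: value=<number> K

value=48.21 K

Convert throughput: Q = 216.6 kg/h = 216.6/3600 = 0.0601667 kg/s
t_res = M / Q_s = 6.64 / 0.0601667 = 110.36 s
D = 141.1 mm = 0.1411 m;  h = 9.41 mm = 0.00941 m;  N = 28.6 rpm / 60 = 0.476667 rev/s
γ̇ = π D N / h = (π)(0.1411)(0.476667) / 0.00941 = 22.4544 s⁻¹
ΔT = η·γ̇²·t_res/(ρ·cp) = [2831 × 22.4544² × 110.36] / [1285 × 2543] = 48.2066 K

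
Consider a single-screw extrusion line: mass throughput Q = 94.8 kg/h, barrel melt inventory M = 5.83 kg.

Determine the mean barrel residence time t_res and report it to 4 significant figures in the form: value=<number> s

value=221.4 s

Q_s = Q / 3600 = 94.8 / 3600 = 0.0263333 kg/s
t_res = M / Q_s = 5.83 ÷ 0.0263333 = 221.392 s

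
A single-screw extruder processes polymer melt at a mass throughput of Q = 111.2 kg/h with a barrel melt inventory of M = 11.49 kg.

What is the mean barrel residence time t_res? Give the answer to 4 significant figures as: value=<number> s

value=372.0 s

Convert throughput: Q = 111.2 kg/h = 111.2/3600 = 0.0308889 kg/s
t_res = M / Q_s = 11.49 ÷ 0.0308889 = 371.978 s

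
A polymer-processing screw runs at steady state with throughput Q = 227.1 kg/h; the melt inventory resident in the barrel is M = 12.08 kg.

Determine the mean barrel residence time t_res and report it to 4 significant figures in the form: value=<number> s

Throughput in SI: Q_s = 227.1 kg/h ÷ 3600 s/h = 0.0630833 kg/s
t_res = M / Q_s = 12.08 ÷ 0.0630833 = 191.493 s

value=191.5 s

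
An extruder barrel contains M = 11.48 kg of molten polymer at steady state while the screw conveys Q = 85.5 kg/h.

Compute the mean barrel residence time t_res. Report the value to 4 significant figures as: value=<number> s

value=483.4 s

Convert throughput: Q = 85.5 kg/h = 85.5/3600 = 0.02375 kg/s
Mean residence time: t_res = M/Q_s = 11.48 kg / 0.02375 kg/s = 483.368 s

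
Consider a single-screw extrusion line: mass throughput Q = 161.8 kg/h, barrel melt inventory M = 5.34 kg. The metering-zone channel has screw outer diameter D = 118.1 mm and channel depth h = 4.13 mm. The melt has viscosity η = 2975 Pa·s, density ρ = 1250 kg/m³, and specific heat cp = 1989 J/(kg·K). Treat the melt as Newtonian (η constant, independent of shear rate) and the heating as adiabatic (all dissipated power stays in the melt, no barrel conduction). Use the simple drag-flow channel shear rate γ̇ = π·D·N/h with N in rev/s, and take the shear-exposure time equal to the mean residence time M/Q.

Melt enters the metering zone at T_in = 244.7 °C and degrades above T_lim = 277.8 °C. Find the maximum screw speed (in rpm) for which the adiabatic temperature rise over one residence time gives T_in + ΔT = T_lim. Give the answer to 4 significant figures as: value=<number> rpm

value=10.19 rpm

Throughput in SI: Q_s = 161.8 kg/h ÷ 3600 s/h = 0.0449444 kg/s
t_res = M / Q_s = 5.34 ÷ 0.0449444 = 118.813 s
D = 118.1 mm = 0.1181 m;  h = 4.13 mm = 0.00413 m
ΔT_a = T_lim − T_in = 277.8 °C − 244.7 °C = 33.1 K
Invert ΔT = ηγ̇²t_res/(ρcp) for γ̇: γ̇_max² = ΔT_a ρ cp / (η t_res) = 33.1·1250·1989 / (2975·118.813) = 232.82 s⁻²
γ̇_max = sqrt(232.82) = 15.2584 s⁻¹
N_max = γ̇_max h / (πD) = 15.2584·0.00413/(π·0.1181) = 0.169848 rev/s → ×60 = 10.1909 rpm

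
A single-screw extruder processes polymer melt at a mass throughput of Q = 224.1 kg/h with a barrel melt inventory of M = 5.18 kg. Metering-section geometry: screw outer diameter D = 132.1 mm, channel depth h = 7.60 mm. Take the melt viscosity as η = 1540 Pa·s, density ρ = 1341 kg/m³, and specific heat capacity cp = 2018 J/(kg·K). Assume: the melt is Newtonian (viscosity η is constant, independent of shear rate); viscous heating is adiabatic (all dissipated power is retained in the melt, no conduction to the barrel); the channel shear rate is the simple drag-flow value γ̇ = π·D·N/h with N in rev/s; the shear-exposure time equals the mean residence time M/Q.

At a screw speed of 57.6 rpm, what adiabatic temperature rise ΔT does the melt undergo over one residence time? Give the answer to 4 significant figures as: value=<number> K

Q_s = Q / 3600 = 224.1 / 3600 = 0.06225 kg/s
t_res = M / Q_s = 5.18 ÷ 0.06225 = 83.2129 s
D = 132.1 mm = 0.1321 m;  h = 7.60 mm = 0.0076 m;  N = 57.6 rpm / 60 = 0.96 rev/s
γ̇ = π D N / h = (π)(0.1321)(0.96) / 0.0076 = 52.4216 s⁻¹
ΔT = η·γ̇²·t_res/(ρ·cp) = [1540 × 52.4216² × 83.2129] / [1341 × 2018] = 130.131 K

value=130.1 K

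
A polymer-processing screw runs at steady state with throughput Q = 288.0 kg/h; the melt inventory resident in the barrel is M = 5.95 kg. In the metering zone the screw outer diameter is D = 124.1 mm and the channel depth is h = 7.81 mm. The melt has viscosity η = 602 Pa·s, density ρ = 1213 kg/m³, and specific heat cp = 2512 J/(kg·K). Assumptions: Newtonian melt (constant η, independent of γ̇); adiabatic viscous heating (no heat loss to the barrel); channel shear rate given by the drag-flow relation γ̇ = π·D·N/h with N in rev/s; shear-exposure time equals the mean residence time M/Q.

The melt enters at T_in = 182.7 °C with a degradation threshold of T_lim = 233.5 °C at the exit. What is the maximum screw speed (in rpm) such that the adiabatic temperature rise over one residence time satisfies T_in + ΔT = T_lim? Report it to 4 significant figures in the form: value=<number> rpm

Throughput in SI: Q_s = 288.0 kg/h ÷ 3600 s/h = 0.08 kg/s
t_res = M / Q_s = 5.95 / 0.08 = 74.375 s
Convert to metres: D = 0.1241 m, h = 0.00781 m
ΔT_a = T_lim − T_in = 233.5 °C − 182.7 °C = 50.8 K
γ̇_max² = ΔT_a·ρ·cp/(η·t_res) = 50.8·1213·2512/(602·74.375) = 3457.17 s⁻²
Take the square root: γ̇_max = √(3457.17) = 58.7977 s⁻¹
Solve γ̇ = πDN/h for N: N_max = γ̇_max·h/(π·D) = 58.7977 × 0.00781 / (π × 0.1241) = 1.17785 rev/s = 70.671 rpm

value=70.67 rpm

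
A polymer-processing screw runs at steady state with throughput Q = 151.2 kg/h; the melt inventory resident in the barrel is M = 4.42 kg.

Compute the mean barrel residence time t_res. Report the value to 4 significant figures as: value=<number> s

Convert throughput: Q = 151.2 kg/h = 151.2/3600 = 0.042 kg/s
t_res = M / Q_s = 4.42 / 0.042 = 105.238 s

value=105.2 s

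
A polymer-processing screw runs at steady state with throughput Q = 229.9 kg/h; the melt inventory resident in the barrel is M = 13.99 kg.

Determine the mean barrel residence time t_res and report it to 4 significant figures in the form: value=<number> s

value=219.1 s

Convert throughput: Q = 229.9 kg/h = 229.9/3600 = 0.0638611 kg/s
Mean residence time: t_res = M/Q_s = 13.99 kg / 0.0638611 kg/s = 219.069 s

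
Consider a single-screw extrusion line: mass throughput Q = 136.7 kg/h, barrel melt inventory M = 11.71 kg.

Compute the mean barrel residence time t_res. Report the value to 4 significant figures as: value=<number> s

Q_s = Q / 3600 = 136.7 / 3600 = 0.0379722 kg/s
Mean residence time: t_res = M/Q_s = 11.71 kg / 0.0379722 kg/s = 308.383 s

value=308.4 s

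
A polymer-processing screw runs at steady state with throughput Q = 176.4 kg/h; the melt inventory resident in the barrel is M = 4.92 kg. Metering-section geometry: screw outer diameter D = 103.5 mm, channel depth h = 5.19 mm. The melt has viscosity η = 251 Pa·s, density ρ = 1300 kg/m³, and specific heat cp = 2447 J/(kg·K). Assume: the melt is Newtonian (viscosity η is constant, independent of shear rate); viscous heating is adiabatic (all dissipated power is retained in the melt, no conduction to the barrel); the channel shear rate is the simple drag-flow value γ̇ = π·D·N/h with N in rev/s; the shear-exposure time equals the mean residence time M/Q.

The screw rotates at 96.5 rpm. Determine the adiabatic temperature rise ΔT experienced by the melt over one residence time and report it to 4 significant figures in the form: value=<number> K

Convert throughput: Q = 176.4 kg/h = 176.4/3600 = 0.049 kg/s
Mean residence time: t_res = M/Q_s = 4.92 kg / 0.049 kg/s = 100.408 s
Geometry in metres: D = 103.5 mm → 0.1035 m, h = 5.19 mm → 0.00519 m; screw speed N = 96.5 rpm = 1.60833 rev/s
γ̇ = π D N / h = (π)(0.1035)(1.60833) / 0.00519 = 100.762 s⁻¹
Adiabatic rise: ΔT = η γ̇² t_res / (ρ cp) = 251·(100.762)²·100.408 / (1300·2447) = 80.4384 K

value=80.44 K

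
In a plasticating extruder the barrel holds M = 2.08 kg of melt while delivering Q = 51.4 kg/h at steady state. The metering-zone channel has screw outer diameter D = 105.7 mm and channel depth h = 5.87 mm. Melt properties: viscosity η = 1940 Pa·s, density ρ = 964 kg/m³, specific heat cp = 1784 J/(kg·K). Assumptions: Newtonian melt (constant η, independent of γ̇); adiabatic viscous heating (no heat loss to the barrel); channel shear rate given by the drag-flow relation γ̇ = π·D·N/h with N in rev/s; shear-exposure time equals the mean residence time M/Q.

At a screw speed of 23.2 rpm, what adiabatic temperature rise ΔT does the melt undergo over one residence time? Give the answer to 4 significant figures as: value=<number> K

value=78.63 K

Convert throughput: Q = 51.4 kg/h = 51.4/3600 = 0.0142778 kg/s
Mean residence time: t_res = M/Q_s = 2.08 kg / 0.0142778 kg/s = 145.681 s
Convert to SI: D = 0.1057 m, h = 0.00587 m, N = 23.2/60 = 0.386667 rev/s
γ̇ = π·D·N / h = π · 0.1057 · 0.386667 / 0.00587 = 21.8738 s⁻¹
ΔT = η·γ̇²·t_res / (ρ·cp) = 1940 · (21.8738)² · 145.681 / (964 · 1784) = 78.6284 K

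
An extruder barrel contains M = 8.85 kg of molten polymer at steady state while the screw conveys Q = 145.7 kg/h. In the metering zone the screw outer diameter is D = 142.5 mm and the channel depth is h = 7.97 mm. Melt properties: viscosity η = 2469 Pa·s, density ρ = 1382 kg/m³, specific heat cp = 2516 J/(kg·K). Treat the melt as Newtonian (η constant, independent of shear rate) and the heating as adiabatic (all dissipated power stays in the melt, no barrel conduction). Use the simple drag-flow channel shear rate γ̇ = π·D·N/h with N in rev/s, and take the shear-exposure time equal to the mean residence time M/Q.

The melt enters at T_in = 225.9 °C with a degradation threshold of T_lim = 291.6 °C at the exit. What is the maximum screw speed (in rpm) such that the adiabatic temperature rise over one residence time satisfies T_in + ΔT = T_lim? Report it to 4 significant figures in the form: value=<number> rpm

value=21.97 rpm

Convert throughput: Q = 145.7 kg/h = 145.7/3600 = 0.0404722 kg/s
t_res = M / Q_s = 8.85 ÷ 0.0404722 = 218.668 s
D = 142.5 mm = 0.1425 m;  h = 7.97 mm = 0.00797 m
ΔT_a = T_lim − T_in = 291.6 °C − 225.9 °C = 65.7 K
Invert ΔT = ηγ̇²t_res/(ρcp) for γ̇: γ̇_max² = ΔT_a ρ cp / (η t_res) = 65.7·1382·2516 / (2469·218.668) = 423.133 s⁻²
γ̇_max = sqrt(423.133) = 20.5702 s⁻¹
N_max = γ̇_max h / (πD) = 20.5702·0.00797/(π·0.1425) = 0.366211 rev/s → ×60 = 21.9727 rpm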